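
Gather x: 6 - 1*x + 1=7 - x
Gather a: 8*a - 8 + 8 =8*a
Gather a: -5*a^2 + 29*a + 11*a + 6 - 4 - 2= -5*a^2 + 40*a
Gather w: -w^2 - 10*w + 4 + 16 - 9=-w^2 - 10*w + 11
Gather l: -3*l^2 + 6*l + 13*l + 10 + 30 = -3*l^2 + 19*l + 40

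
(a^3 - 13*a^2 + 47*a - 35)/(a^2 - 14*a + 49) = (a^2 - 6*a + 5)/(a - 7)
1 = 1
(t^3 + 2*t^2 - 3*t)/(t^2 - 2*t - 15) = t*(t - 1)/(t - 5)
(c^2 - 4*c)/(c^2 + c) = (c - 4)/(c + 1)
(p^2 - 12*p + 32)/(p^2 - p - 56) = (p - 4)/(p + 7)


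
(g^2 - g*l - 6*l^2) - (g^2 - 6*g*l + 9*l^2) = 5*g*l - 15*l^2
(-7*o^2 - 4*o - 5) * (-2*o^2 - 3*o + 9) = 14*o^4 + 29*o^3 - 41*o^2 - 21*o - 45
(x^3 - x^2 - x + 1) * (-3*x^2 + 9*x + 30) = -3*x^5 + 12*x^4 + 24*x^3 - 42*x^2 - 21*x + 30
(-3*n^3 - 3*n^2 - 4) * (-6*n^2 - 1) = 18*n^5 + 18*n^4 + 3*n^3 + 27*n^2 + 4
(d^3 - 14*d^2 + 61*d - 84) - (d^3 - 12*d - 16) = -14*d^2 + 73*d - 68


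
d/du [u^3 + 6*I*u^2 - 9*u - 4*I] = 3*u^2 + 12*I*u - 9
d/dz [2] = 0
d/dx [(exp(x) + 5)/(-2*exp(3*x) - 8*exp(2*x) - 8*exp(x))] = (exp(2*x) + 15*exp(x)/2 + 5)*exp(-x)/(exp(3*x) + 6*exp(2*x) + 12*exp(x) + 8)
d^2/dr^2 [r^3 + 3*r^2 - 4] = 6*r + 6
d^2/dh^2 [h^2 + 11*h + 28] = 2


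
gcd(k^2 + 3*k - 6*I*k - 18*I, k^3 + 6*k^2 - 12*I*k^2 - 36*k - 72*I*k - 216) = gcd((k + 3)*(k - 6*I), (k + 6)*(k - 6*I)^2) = k - 6*I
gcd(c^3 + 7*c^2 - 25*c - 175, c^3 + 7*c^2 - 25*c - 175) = c^3 + 7*c^2 - 25*c - 175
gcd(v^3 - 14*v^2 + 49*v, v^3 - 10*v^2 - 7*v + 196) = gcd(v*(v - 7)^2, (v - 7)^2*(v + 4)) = v^2 - 14*v + 49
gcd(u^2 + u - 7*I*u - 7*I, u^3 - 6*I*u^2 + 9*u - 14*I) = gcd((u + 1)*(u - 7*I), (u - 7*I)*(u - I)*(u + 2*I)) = u - 7*I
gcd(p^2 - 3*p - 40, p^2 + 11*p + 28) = 1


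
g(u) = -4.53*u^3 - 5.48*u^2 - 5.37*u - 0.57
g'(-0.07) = -4.67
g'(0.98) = -29.16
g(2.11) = -78.85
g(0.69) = -8.37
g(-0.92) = 3.26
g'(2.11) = -89.00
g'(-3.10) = -101.99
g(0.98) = -15.36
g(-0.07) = -0.22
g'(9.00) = -1204.80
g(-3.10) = 98.37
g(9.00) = -3795.15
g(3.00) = -188.31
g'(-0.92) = -6.79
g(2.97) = -183.53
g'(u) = -13.59*u^2 - 10.96*u - 5.37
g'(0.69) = -19.40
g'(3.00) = -160.56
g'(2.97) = -157.80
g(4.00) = -399.65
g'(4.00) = -266.65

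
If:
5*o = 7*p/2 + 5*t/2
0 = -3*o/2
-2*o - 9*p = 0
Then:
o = 0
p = 0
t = 0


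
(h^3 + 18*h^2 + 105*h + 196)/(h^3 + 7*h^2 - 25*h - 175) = (h^2 + 11*h + 28)/(h^2 - 25)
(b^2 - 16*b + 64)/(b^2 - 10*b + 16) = (b - 8)/(b - 2)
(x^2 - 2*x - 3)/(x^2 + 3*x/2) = 2*(x^2 - 2*x - 3)/(x*(2*x + 3))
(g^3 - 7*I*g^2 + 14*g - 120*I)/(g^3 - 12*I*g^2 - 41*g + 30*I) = (g + 4*I)/(g - I)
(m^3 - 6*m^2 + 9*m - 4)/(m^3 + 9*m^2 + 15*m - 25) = (m^2 - 5*m + 4)/(m^2 + 10*m + 25)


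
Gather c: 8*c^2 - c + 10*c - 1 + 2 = 8*c^2 + 9*c + 1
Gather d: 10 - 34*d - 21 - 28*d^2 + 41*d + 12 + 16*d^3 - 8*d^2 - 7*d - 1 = 16*d^3 - 36*d^2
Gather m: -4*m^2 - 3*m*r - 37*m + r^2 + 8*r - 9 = -4*m^2 + m*(-3*r - 37) + r^2 + 8*r - 9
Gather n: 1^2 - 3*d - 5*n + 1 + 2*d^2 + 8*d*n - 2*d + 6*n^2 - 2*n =2*d^2 - 5*d + 6*n^2 + n*(8*d - 7) + 2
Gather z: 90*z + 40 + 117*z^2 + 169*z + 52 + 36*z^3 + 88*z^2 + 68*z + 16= 36*z^3 + 205*z^2 + 327*z + 108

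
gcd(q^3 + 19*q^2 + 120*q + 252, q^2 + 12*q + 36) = q^2 + 12*q + 36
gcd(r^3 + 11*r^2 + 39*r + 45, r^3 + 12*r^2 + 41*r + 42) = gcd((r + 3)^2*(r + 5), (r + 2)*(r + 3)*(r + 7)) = r + 3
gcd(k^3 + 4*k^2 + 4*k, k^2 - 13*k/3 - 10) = 1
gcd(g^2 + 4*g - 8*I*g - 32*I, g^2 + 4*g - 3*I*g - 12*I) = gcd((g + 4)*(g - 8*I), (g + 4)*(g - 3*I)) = g + 4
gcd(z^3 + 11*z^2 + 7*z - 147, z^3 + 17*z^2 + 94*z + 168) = z + 7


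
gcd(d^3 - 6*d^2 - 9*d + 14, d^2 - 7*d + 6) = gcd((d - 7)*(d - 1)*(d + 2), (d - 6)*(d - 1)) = d - 1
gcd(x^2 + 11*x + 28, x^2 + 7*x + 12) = x + 4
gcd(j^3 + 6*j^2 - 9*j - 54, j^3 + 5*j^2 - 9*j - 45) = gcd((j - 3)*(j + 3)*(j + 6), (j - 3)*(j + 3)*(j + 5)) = j^2 - 9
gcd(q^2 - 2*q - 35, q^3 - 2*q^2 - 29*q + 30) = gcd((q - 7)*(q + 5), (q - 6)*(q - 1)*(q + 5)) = q + 5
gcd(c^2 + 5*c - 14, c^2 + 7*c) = c + 7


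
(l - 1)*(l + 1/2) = l^2 - l/2 - 1/2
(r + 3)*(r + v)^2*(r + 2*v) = r^4 + 4*r^3*v + 3*r^3 + 5*r^2*v^2 + 12*r^2*v + 2*r*v^3 + 15*r*v^2 + 6*v^3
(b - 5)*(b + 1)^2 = b^3 - 3*b^2 - 9*b - 5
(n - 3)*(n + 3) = n^2 - 9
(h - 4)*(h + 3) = h^2 - h - 12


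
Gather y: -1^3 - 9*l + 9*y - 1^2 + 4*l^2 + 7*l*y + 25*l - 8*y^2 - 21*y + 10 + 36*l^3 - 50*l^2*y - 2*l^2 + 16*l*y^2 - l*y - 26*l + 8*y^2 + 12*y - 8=36*l^3 + 2*l^2 + 16*l*y^2 - 10*l + y*(-50*l^2 + 6*l)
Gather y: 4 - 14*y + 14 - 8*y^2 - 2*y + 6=-8*y^2 - 16*y + 24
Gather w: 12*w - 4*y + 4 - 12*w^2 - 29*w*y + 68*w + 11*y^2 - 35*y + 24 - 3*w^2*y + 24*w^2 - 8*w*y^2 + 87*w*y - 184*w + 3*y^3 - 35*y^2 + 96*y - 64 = w^2*(12 - 3*y) + w*(-8*y^2 + 58*y - 104) + 3*y^3 - 24*y^2 + 57*y - 36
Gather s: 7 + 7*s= 7*s + 7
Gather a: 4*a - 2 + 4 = 4*a + 2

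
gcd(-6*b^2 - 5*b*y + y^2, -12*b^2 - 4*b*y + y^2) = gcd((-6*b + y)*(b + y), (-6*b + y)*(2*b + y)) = -6*b + y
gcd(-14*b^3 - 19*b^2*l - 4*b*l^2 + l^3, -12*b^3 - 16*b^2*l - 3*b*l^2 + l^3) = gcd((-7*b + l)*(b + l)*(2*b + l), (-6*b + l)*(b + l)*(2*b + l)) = 2*b^2 + 3*b*l + l^2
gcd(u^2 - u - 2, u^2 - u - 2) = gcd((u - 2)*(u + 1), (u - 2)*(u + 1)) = u^2 - u - 2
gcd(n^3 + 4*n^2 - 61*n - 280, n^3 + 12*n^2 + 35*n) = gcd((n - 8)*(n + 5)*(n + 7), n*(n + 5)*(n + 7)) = n^2 + 12*n + 35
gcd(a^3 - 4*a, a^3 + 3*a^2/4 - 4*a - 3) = a^2 - 4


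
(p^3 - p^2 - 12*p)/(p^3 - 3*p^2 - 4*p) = (p + 3)/(p + 1)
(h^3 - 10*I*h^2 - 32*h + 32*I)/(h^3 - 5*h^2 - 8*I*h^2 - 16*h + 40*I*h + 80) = (h - 2*I)/(h - 5)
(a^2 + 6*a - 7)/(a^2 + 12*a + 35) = (a - 1)/(a + 5)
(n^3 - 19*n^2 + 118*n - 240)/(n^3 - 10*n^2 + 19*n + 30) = (n - 8)/(n + 1)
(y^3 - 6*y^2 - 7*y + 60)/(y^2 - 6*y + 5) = (y^2 - y - 12)/(y - 1)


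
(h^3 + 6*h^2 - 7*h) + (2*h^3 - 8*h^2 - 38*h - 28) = 3*h^3 - 2*h^2 - 45*h - 28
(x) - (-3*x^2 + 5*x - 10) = 3*x^2 - 4*x + 10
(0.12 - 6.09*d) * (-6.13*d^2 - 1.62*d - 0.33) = 37.3317*d^3 + 9.1302*d^2 + 1.8153*d - 0.0396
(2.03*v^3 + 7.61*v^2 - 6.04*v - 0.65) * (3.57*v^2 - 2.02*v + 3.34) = 7.2471*v^5 + 23.0671*v^4 - 30.1548*v^3 + 35.2977*v^2 - 18.8606*v - 2.171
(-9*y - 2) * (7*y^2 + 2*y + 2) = -63*y^3 - 32*y^2 - 22*y - 4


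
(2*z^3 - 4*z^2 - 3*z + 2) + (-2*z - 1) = 2*z^3 - 4*z^2 - 5*z + 1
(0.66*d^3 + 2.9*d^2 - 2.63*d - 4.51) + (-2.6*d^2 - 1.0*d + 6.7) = 0.66*d^3 + 0.3*d^2 - 3.63*d + 2.19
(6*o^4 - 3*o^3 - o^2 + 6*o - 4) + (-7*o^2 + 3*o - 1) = 6*o^4 - 3*o^3 - 8*o^2 + 9*o - 5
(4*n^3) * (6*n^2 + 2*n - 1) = 24*n^5 + 8*n^4 - 4*n^3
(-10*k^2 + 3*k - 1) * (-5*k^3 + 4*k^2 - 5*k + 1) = 50*k^5 - 55*k^4 + 67*k^3 - 29*k^2 + 8*k - 1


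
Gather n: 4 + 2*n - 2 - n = n + 2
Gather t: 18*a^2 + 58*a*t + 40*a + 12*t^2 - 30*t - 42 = 18*a^2 + 40*a + 12*t^2 + t*(58*a - 30) - 42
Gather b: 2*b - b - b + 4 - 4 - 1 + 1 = 0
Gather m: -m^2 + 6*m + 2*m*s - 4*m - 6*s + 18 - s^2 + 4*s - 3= -m^2 + m*(2*s + 2) - s^2 - 2*s + 15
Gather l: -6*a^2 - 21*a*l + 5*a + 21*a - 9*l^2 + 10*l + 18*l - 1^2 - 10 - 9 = -6*a^2 + 26*a - 9*l^2 + l*(28 - 21*a) - 20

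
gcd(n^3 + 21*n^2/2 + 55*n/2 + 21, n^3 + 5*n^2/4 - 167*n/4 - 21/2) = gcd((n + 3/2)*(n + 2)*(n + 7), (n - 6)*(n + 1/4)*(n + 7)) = n + 7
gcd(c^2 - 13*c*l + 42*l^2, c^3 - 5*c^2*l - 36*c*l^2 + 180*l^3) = c - 6*l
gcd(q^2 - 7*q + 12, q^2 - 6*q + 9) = q - 3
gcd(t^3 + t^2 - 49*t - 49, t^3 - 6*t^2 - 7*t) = t^2 - 6*t - 7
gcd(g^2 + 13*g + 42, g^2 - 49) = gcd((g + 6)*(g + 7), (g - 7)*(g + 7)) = g + 7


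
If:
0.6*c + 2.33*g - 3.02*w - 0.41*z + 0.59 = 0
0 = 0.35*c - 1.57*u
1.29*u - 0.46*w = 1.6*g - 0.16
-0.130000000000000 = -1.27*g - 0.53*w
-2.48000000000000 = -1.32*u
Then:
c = 8.43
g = 4.96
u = 1.88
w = -11.65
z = 127.79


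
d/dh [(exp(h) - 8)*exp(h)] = 2*(exp(h) - 4)*exp(h)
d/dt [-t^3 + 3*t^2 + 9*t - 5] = -3*t^2 + 6*t + 9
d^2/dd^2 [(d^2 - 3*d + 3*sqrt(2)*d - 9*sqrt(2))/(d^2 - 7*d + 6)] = 2*(4*d^3 + 3*sqrt(2)*d^3 - 27*sqrt(2)*d^2 - 18*d^2 + 54*d + 135*sqrt(2)*d - 261*sqrt(2) - 90)/(d^6 - 21*d^5 + 165*d^4 - 595*d^3 + 990*d^2 - 756*d + 216)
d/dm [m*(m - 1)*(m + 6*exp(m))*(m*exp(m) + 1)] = m*(m - 1)*(m + 1)*(m + 6*exp(m))*exp(m) + m*(m - 1)*(m*exp(m) + 1)*(6*exp(m) + 1) + m*(m + 6*exp(m))*(m*exp(m) + 1) + (m - 1)*(m + 6*exp(m))*(m*exp(m) + 1)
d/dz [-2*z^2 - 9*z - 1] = -4*z - 9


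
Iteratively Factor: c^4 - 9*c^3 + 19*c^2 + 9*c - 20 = (c + 1)*(c^3 - 10*c^2 + 29*c - 20) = (c - 1)*(c + 1)*(c^2 - 9*c + 20) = (c - 5)*(c - 1)*(c + 1)*(c - 4)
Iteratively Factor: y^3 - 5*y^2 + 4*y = (y)*(y^2 - 5*y + 4) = y*(y - 1)*(y - 4)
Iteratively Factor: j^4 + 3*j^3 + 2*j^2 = (j + 2)*(j^3 + j^2) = j*(j + 2)*(j^2 + j) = j^2*(j + 2)*(j + 1)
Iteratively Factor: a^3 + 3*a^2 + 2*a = (a + 1)*(a^2 + 2*a) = (a + 1)*(a + 2)*(a)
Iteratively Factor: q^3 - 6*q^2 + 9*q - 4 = (q - 4)*(q^2 - 2*q + 1) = (q - 4)*(q - 1)*(q - 1)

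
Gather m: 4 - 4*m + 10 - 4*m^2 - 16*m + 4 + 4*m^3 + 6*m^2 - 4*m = 4*m^3 + 2*m^2 - 24*m + 18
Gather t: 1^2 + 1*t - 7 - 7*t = -6*t - 6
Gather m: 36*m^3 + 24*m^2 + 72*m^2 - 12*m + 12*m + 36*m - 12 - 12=36*m^3 + 96*m^2 + 36*m - 24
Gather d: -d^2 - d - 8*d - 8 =-d^2 - 9*d - 8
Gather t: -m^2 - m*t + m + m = -m^2 - m*t + 2*m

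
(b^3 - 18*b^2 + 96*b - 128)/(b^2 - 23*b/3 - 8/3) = 3*(b^2 - 10*b + 16)/(3*b + 1)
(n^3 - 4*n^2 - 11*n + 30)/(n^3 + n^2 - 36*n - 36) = (n^3 - 4*n^2 - 11*n + 30)/(n^3 + n^2 - 36*n - 36)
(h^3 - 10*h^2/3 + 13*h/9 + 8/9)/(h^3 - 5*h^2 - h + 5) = (9*h^2 - 21*h - 8)/(9*(h^2 - 4*h - 5))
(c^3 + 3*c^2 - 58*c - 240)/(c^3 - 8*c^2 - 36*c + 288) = (c + 5)/(c - 6)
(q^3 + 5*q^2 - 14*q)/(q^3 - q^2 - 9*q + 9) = q*(q^2 + 5*q - 14)/(q^3 - q^2 - 9*q + 9)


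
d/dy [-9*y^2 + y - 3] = 1 - 18*y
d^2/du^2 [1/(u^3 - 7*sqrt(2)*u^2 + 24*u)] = 2*(u*(-3*u + 7*sqrt(2))*(u^2 - 7*sqrt(2)*u + 24) + (3*u^2 - 14*sqrt(2)*u + 24)^2)/(u^3*(u^2 - 7*sqrt(2)*u + 24)^3)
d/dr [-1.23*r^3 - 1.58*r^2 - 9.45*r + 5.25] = -3.69*r^2 - 3.16*r - 9.45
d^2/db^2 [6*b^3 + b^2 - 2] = 36*b + 2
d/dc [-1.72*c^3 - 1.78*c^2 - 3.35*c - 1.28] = -5.16*c^2 - 3.56*c - 3.35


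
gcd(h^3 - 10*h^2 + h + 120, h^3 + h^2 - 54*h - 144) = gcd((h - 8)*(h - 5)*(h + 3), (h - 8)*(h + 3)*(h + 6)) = h^2 - 5*h - 24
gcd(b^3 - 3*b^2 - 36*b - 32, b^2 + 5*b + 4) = b^2 + 5*b + 4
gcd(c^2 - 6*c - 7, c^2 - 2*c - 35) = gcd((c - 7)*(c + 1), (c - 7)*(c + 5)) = c - 7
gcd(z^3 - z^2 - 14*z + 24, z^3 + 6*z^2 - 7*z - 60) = z^2 + z - 12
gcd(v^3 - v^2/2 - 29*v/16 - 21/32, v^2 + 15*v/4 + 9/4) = v + 3/4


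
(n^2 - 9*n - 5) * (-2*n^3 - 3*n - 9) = -2*n^5 + 18*n^4 + 7*n^3 + 18*n^2 + 96*n + 45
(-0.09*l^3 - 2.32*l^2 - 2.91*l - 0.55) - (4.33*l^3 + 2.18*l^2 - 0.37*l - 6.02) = -4.42*l^3 - 4.5*l^2 - 2.54*l + 5.47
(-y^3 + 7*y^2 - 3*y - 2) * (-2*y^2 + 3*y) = 2*y^5 - 17*y^4 + 27*y^3 - 5*y^2 - 6*y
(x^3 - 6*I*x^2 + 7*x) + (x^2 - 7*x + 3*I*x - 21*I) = x^3 + x^2 - 6*I*x^2 + 3*I*x - 21*I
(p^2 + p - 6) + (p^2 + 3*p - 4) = 2*p^2 + 4*p - 10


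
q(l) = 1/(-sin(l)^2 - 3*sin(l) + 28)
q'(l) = (2*sin(l)*cos(l) + 3*cos(l))/(-sin(l)^2 - 3*sin(l) + 28)^2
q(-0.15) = 0.04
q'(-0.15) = 0.00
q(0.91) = 0.04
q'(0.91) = 0.00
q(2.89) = 0.04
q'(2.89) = -0.00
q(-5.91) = 0.04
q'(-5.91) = 0.00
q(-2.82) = 0.03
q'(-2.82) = -0.00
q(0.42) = 0.04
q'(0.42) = 0.00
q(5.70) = 0.03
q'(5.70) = 0.00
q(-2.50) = 0.03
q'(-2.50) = -0.00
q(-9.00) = 0.03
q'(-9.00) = 0.00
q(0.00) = 0.04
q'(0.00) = 0.00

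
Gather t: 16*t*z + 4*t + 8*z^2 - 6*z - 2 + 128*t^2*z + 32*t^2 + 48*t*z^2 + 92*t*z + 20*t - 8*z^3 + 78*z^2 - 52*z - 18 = t^2*(128*z + 32) + t*(48*z^2 + 108*z + 24) - 8*z^3 + 86*z^2 - 58*z - 20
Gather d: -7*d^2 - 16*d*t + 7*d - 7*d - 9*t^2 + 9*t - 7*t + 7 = -7*d^2 - 16*d*t - 9*t^2 + 2*t + 7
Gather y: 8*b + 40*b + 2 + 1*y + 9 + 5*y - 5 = 48*b + 6*y + 6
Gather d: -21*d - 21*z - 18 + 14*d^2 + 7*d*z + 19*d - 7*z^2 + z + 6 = 14*d^2 + d*(7*z - 2) - 7*z^2 - 20*z - 12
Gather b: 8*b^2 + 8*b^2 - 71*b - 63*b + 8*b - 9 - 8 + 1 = 16*b^2 - 126*b - 16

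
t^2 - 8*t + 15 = (t - 5)*(t - 3)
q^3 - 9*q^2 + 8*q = q*(q - 8)*(q - 1)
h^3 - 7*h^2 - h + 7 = (h - 7)*(h - 1)*(h + 1)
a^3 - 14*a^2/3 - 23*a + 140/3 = (a - 7)*(a - 5/3)*(a + 4)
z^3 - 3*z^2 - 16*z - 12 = (z - 6)*(z + 1)*(z + 2)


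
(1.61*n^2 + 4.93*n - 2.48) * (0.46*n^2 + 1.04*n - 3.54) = 0.7406*n^4 + 3.9422*n^3 - 1.713*n^2 - 20.0314*n + 8.7792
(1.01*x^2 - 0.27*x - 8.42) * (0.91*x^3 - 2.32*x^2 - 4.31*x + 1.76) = 0.9191*x^5 - 2.5889*x^4 - 11.3889*x^3 + 22.4757*x^2 + 35.815*x - 14.8192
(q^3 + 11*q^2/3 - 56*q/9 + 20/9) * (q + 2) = q^4 + 17*q^3/3 + 10*q^2/9 - 92*q/9 + 40/9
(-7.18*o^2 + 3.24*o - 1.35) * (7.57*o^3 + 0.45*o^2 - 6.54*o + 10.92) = -54.3526*o^5 + 21.2958*o^4 + 38.1957*o^3 - 100.2027*o^2 + 44.2098*o - 14.742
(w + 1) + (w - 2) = 2*w - 1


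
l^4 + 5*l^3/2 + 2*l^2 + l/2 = l*(l + 1/2)*(l + 1)^2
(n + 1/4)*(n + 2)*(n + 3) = n^3 + 21*n^2/4 + 29*n/4 + 3/2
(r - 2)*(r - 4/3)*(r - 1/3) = r^3 - 11*r^2/3 + 34*r/9 - 8/9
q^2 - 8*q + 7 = (q - 7)*(q - 1)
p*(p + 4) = p^2 + 4*p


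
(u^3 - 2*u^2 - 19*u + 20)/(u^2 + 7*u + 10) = (u^3 - 2*u^2 - 19*u + 20)/(u^2 + 7*u + 10)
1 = 1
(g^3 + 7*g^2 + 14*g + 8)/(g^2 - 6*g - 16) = (g^2 + 5*g + 4)/(g - 8)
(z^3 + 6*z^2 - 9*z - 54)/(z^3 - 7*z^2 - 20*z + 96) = (z^2 + 9*z + 18)/(z^2 - 4*z - 32)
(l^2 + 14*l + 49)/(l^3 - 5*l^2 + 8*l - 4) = (l^2 + 14*l + 49)/(l^3 - 5*l^2 + 8*l - 4)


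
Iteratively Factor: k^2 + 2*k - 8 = (k - 2)*(k + 4)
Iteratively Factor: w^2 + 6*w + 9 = (w + 3)*(w + 3)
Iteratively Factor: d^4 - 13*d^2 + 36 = (d - 2)*(d^3 + 2*d^2 - 9*d - 18) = (d - 2)*(d + 2)*(d^2 - 9) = (d - 2)*(d + 2)*(d + 3)*(d - 3)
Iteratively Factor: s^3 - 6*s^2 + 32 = (s - 4)*(s^2 - 2*s - 8) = (s - 4)*(s + 2)*(s - 4)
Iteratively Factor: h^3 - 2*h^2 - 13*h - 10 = (h + 1)*(h^2 - 3*h - 10) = (h + 1)*(h + 2)*(h - 5)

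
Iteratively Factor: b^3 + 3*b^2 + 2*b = (b + 1)*(b^2 + 2*b) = b*(b + 1)*(b + 2)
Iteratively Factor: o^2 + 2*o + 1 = (o + 1)*(o + 1)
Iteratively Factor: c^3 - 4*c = (c - 2)*(c^2 + 2*c) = c*(c - 2)*(c + 2)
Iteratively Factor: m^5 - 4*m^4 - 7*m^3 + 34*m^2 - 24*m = (m + 3)*(m^4 - 7*m^3 + 14*m^2 - 8*m) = (m - 1)*(m + 3)*(m^3 - 6*m^2 + 8*m) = (m - 4)*(m - 1)*(m + 3)*(m^2 - 2*m) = (m - 4)*(m - 2)*(m - 1)*(m + 3)*(m)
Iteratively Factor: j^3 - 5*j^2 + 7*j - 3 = (j - 3)*(j^2 - 2*j + 1) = (j - 3)*(j - 1)*(j - 1)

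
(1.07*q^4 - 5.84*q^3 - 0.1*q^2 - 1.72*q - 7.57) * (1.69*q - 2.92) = 1.8083*q^5 - 12.994*q^4 + 16.8838*q^3 - 2.6148*q^2 - 7.7709*q + 22.1044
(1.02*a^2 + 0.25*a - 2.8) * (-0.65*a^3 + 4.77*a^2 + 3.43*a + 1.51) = -0.663*a^5 + 4.7029*a^4 + 6.5111*a^3 - 10.9583*a^2 - 9.2265*a - 4.228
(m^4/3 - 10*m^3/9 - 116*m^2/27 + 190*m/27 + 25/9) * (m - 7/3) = m^5/3 - 17*m^4/9 - 46*m^3/27 + 1382*m^2/81 - 1105*m/81 - 175/27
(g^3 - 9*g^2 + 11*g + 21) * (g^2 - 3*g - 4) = g^5 - 12*g^4 + 34*g^3 + 24*g^2 - 107*g - 84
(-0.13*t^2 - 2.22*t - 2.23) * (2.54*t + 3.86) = -0.3302*t^3 - 6.1406*t^2 - 14.2334*t - 8.6078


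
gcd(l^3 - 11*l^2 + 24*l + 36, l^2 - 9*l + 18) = l - 6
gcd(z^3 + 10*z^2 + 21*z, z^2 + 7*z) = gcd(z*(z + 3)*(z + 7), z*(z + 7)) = z^2 + 7*z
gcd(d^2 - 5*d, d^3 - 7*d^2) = d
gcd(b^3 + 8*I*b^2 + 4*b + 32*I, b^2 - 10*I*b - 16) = b - 2*I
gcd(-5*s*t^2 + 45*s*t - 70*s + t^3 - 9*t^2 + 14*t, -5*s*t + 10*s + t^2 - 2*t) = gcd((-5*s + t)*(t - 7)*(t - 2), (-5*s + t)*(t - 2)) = 5*s*t - 10*s - t^2 + 2*t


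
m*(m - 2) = m^2 - 2*m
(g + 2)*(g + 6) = g^2 + 8*g + 12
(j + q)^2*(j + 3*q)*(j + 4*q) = j^4 + 9*j^3*q + 27*j^2*q^2 + 31*j*q^3 + 12*q^4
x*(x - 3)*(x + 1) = x^3 - 2*x^2 - 3*x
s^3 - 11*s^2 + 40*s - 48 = (s - 4)^2*(s - 3)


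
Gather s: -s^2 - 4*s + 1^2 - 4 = -s^2 - 4*s - 3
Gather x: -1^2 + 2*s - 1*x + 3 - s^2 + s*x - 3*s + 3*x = -s^2 - s + x*(s + 2) + 2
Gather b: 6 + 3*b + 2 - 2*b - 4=b + 4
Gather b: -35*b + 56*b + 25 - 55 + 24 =21*b - 6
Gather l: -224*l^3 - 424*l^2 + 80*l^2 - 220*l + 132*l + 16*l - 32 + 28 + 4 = -224*l^3 - 344*l^2 - 72*l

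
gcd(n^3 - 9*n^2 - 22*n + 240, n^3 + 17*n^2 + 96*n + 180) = n + 5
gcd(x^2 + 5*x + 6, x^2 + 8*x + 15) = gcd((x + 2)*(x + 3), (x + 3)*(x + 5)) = x + 3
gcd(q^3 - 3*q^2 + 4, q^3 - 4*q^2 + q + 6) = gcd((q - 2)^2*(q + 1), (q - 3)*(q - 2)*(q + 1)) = q^2 - q - 2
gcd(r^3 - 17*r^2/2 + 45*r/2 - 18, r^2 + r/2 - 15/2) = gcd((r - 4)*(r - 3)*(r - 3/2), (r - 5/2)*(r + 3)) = 1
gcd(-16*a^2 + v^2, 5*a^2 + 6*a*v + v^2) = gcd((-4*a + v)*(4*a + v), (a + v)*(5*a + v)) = 1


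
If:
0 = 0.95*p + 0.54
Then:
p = -0.57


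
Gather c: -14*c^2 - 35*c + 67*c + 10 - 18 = -14*c^2 + 32*c - 8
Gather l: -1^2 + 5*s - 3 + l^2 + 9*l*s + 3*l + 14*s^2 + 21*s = l^2 + l*(9*s + 3) + 14*s^2 + 26*s - 4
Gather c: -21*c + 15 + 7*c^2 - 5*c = 7*c^2 - 26*c + 15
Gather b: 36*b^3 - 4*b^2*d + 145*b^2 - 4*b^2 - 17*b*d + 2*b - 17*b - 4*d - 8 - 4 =36*b^3 + b^2*(141 - 4*d) + b*(-17*d - 15) - 4*d - 12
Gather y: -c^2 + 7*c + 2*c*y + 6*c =-c^2 + 2*c*y + 13*c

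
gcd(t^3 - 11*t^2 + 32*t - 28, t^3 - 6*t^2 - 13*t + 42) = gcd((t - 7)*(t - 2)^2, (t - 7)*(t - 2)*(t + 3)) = t^2 - 9*t + 14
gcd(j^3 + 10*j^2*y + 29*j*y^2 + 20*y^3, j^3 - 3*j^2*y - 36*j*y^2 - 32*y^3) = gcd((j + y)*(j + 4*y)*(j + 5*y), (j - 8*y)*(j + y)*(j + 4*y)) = j^2 + 5*j*y + 4*y^2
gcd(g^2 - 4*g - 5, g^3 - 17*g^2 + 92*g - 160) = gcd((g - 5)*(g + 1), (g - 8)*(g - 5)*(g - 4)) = g - 5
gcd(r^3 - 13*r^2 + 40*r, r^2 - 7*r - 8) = r - 8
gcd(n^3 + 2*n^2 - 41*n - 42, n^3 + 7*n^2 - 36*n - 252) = n^2 + n - 42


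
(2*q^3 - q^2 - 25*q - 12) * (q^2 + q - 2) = 2*q^5 + q^4 - 30*q^3 - 35*q^2 + 38*q + 24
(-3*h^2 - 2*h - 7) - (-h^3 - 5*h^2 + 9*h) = h^3 + 2*h^2 - 11*h - 7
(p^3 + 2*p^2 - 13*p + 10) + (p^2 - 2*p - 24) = p^3 + 3*p^2 - 15*p - 14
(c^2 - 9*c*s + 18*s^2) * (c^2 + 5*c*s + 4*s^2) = c^4 - 4*c^3*s - 23*c^2*s^2 + 54*c*s^3 + 72*s^4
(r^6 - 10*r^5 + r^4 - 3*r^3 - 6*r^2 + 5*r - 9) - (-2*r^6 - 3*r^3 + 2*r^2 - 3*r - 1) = 3*r^6 - 10*r^5 + r^4 - 8*r^2 + 8*r - 8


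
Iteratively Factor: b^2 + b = (b + 1)*(b)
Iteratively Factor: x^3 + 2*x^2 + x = (x)*(x^2 + 2*x + 1) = x*(x + 1)*(x + 1)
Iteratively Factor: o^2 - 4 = (o - 2)*(o + 2)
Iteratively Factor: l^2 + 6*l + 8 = (l + 2)*(l + 4)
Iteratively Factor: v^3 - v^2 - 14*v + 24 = (v - 2)*(v^2 + v - 12) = (v - 2)*(v + 4)*(v - 3)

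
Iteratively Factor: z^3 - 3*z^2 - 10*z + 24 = (z + 3)*(z^2 - 6*z + 8) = (z - 4)*(z + 3)*(z - 2)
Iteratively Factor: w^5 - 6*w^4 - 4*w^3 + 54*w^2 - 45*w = (w - 3)*(w^4 - 3*w^3 - 13*w^2 + 15*w) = (w - 3)*(w - 1)*(w^3 - 2*w^2 - 15*w) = w*(w - 3)*(w - 1)*(w^2 - 2*w - 15) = w*(w - 5)*(w - 3)*(w - 1)*(w + 3)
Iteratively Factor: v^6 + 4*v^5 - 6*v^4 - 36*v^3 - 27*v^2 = (v + 1)*(v^5 + 3*v^4 - 9*v^3 - 27*v^2) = (v + 1)*(v + 3)*(v^4 - 9*v^2) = v*(v + 1)*(v + 3)*(v^3 - 9*v) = v^2*(v + 1)*(v + 3)*(v^2 - 9) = v^2*(v - 3)*(v + 1)*(v + 3)*(v + 3)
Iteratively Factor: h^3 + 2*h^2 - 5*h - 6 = (h - 2)*(h^2 + 4*h + 3) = (h - 2)*(h + 3)*(h + 1)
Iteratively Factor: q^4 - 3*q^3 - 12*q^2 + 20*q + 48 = (q + 2)*(q^3 - 5*q^2 - 2*q + 24) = (q + 2)^2*(q^2 - 7*q + 12) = (q - 3)*(q + 2)^2*(q - 4)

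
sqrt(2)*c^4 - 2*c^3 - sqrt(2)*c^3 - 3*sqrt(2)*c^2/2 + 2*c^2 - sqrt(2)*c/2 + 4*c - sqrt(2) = (c - 2)*(c - sqrt(2)/2)^2*(sqrt(2)*c + sqrt(2))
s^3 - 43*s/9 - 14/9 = (s - 7/3)*(s + 1/3)*(s + 2)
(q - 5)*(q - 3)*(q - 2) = q^3 - 10*q^2 + 31*q - 30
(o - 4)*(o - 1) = o^2 - 5*o + 4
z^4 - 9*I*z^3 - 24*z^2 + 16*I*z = z*(z - 4*I)^2*(z - I)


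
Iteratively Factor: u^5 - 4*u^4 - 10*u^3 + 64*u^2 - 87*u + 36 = (u + 4)*(u^4 - 8*u^3 + 22*u^2 - 24*u + 9) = (u - 3)*(u + 4)*(u^3 - 5*u^2 + 7*u - 3) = (u - 3)*(u - 1)*(u + 4)*(u^2 - 4*u + 3) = (u - 3)*(u - 1)^2*(u + 4)*(u - 3)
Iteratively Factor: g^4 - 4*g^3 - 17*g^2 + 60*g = (g)*(g^3 - 4*g^2 - 17*g + 60) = g*(g - 3)*(g^2 - g - 20) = g*(g - 3)*(g + 4)*(g - 5)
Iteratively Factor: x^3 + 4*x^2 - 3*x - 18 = (x + 3)*(x^2 + x - 6) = (x + 3)^2*(x - 2)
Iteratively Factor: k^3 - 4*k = (k + 2)*(k^2 - 2*k) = k*(k + 2)*(k - 2)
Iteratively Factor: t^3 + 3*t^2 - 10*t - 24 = (t + 2)*(t^2 + t - 12) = (t - 3)*(t + 2)*(t + 4)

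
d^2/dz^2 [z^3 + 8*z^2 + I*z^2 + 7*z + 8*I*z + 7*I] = 6*z + 16 + 2*I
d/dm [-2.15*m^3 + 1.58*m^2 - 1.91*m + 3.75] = -6.45*m^2 + 3.16*m - 1.91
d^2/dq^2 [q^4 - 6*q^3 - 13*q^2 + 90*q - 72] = 12*q^2 - 36*q - 26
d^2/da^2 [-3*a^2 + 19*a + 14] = -6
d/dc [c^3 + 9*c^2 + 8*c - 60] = 3*c^2 + 18*c + 8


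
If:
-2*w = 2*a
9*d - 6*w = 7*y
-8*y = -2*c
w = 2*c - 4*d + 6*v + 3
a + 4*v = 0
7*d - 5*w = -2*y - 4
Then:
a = -50/261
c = -184/87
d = -74/261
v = 25/522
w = 50/261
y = -46/87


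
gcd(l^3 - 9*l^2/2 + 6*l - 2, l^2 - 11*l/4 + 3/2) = l - 2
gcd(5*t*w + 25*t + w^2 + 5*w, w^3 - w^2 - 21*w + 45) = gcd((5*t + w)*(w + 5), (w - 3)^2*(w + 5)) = w + 5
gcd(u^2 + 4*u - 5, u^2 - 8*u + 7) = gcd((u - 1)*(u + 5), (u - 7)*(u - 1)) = u - 1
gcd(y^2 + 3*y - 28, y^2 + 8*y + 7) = y + 7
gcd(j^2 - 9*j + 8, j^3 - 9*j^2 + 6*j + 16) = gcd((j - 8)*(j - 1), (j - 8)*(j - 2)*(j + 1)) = j - 8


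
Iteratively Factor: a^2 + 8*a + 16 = (a + 4)*(a + 4)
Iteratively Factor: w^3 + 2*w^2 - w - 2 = (w + 2)*(w^2 - 1) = (w - 1)*(w + 2)*(w + 1)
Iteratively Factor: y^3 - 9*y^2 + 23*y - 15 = (y - 3)*(y^2 - 6*y + 5) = (y - 5)*(y - 3)*(y - 1)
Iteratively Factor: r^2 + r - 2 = (r - 1)*(r + 2)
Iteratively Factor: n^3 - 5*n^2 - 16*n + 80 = (n - 4)*(n^2 - n - 20) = (n - 4)*(n + 4)*(n - 5)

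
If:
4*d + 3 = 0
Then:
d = -3/4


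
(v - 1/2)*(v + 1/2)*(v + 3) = v^3 + 3*v^2 - v/4 - 3/4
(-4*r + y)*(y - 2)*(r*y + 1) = -4*r^2*y^2 + 8*r^2*y + r*y^3 - 2*r*y^2 - 4*r*y + 8*r + y^2 - 2*y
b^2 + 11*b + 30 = (b + 5)*(b + 6)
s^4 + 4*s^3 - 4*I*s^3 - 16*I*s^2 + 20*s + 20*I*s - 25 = (s + 5)*(s - 5*I)*(-I*s + 1)*(I*s - I)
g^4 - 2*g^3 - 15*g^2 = g^2*(g - 5)*(g + 3)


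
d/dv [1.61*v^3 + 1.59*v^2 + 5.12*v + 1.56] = 4.83*v^2 + 3.18*v + 5.12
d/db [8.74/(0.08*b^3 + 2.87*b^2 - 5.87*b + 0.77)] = (-2.0976*b^2 - 50.1676*b + 51.3038)/(0.08*b^3 + 2.87*b^2 - 5.87*b + 0.77)^2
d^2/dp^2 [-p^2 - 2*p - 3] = -2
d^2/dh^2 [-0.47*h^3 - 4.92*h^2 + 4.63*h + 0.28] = -2.82*h - 9.84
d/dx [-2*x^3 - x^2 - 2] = 2*x*(-3*x - 1)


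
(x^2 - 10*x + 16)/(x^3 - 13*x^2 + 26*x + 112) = (x - 2)/(x^2 - 5*x - 14)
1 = 1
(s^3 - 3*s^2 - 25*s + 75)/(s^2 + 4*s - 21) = (s^2 - 25)/(s + 7)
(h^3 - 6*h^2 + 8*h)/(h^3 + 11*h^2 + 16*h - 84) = h*(h - 4)/(h^2 + 13*h + 42)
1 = 1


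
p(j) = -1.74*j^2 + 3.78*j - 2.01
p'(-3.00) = 14.22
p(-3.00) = -29.01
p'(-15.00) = 55.98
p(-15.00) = -450.21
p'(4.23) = -10.94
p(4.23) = -17.15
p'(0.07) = 3.54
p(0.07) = -1.75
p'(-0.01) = 3.81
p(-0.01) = -2.05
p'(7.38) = -21.90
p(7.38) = -68.88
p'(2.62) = -5.34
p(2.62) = -4.05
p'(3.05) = -6.83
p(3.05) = -6.67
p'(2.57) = -5.16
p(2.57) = -3.79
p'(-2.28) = 11.71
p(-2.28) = -19.67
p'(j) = 3.78 - 3.48*j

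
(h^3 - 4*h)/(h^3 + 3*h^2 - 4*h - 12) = h/(h + 3)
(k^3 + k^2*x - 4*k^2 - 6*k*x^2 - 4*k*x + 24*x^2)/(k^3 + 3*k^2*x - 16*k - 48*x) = (k - 2*x)/(k + 4)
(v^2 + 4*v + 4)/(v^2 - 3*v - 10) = (v + 2)/(v - 5)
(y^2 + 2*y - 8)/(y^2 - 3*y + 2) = (y + 4)/(y - 1)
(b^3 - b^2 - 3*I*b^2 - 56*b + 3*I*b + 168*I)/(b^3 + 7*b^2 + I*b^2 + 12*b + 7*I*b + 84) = (b - 8)/(b + 4*I)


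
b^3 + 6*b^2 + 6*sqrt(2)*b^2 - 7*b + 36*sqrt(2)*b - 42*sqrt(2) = (b - 1)*(b + 7)*(b + 6*sqrt(2))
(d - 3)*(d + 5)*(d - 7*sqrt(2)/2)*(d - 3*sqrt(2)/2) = d^4 - 5*sqrt(2)*d^3 + 2*d^3 - 10*sqrt(2)*d^2 - 9*d^2/2 + 21*d + 75*sqrt(2)*d - 315/2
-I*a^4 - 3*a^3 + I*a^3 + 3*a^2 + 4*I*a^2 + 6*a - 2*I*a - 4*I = (a - 2)*(a - 2*I)*(a - I)*(-I*a - I)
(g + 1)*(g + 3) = g^2 + 4*g + 3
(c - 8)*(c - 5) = c^2 - 13*c + 40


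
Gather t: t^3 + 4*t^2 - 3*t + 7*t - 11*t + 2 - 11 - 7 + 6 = t^3 + 4*t^2 - 7*t - 10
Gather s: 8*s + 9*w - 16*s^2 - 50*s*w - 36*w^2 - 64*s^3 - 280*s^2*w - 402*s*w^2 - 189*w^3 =-64*s^3 + s^2*(-280*w - 16) + s*(-402*w^2 - 50*w + 8) - 189*w^3 - 36*w^2 + 9*w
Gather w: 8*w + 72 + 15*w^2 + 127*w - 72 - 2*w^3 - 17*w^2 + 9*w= -2*w^3 - 2*w^2 + 144*w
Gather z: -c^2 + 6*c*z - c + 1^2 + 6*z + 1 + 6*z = -c^2 - c + z*(6*c + 12) + 2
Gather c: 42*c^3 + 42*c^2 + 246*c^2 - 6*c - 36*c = 42*c^3 + 288*c^2 - 42*c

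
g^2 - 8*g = g*(g - 8)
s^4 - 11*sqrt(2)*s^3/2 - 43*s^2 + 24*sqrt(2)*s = s*(s - 8*sqrt(2))*(s - sqrt(2)/2)*(s + 3*sqrt(2))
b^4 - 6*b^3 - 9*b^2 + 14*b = b*(b - 7)*(b - 1)*(b + 2)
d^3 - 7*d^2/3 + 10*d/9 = d*(d - 5/3)*(d - 2/3)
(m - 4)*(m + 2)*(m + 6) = m^3 + 4*m^2 - 20*m - 48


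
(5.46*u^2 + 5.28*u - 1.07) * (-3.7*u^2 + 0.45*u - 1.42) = -20.202*u^4 - 17.079*u^3 - 1.4182*u^2 - 7.9791*u + 1.5194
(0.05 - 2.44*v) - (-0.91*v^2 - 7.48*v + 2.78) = 0.91*v^2 + 5.04*v - 2.73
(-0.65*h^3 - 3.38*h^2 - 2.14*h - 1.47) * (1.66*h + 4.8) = -1.079*h^4 - 8.7308*h^3 - 19.7764*h^2 - 12.7122*h - 7.056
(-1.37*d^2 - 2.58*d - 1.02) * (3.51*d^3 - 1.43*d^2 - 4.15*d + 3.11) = -4.8087*d^5 - 7.0967*d^4 + 5.7947*d^3 + 7.9049*d^2 - 3.7908*d - 3.1722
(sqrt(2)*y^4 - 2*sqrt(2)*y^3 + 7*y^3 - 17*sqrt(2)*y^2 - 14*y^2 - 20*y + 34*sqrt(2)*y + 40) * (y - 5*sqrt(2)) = sqrt(2)*y^5 - 3*y^4 - 2*sqrt(2)*y^4 - 52*sqrt(2)*y^3 + 6*y^3 + 104*sqrt(2)*y^2 + 150*y^2 - 300*y + 100*sqrt(2)*y - 200*sqrt(2)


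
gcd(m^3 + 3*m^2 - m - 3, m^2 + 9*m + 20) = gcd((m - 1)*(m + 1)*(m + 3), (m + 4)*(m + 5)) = 1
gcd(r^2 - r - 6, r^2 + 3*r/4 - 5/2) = r + 2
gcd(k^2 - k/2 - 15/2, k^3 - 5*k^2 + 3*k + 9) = k - 3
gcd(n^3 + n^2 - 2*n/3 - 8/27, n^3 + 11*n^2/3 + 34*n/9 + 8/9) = n^2 + 5*n/3 + 4/9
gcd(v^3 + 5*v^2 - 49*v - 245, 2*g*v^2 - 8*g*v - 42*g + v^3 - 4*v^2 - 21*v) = v - 7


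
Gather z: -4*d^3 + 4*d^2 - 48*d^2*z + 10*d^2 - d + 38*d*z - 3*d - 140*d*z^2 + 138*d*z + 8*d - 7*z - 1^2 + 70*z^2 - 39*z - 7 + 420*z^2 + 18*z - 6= -4*d^3 + 14*d^2 + 4*d + z^2*(490 - 140*d) + z*(-48*d^2 + 176*d - 28) - 14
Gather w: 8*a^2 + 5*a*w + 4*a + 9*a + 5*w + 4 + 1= 8*a^2 + 13*a + w*(5*a + 5) + 5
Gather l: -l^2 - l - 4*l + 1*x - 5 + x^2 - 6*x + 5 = -l^2 - 5*l + x^2 - 5*x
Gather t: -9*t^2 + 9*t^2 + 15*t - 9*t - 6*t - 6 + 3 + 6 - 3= 0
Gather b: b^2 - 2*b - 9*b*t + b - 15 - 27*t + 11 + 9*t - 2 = b^2 + b*(-9*t - 1) - 18*t - 6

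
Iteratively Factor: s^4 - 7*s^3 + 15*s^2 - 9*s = (s - 3)*(s^3 - 4*s^2 + 3*s) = s*(s - 3)*(s^2 - 4*s + 3) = s*(s - 3)*(s - 1)*(s - 3)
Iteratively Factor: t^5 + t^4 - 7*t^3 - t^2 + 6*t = (t)*(t^4 + t^3 - 7*t^2 - t + 6) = t*(t + 1)*(t^3 - 7*t + 6) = t*(t - 2)*(t + 1)*(t^2 + 2*t - 3) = t*(t - 2)*(t + 1)*(t + 3)*(t - 1)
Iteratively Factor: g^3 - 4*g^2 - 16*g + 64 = (g - 4)*(g^2 - 16) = (g - 4)^2*(g + 4)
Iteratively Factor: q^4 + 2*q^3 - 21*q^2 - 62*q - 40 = (q + 4)*(q^3 - 2*q^2 - 13*q - 10) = (q + 2)*(q + 4)*(q^2 - 4*q - 5) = (q + 1)*(q + 2)*(q + 4)*(q - 5)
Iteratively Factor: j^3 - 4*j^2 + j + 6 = (j - 3)*(j^2 - j - 2) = (j - 3)*(j + 1)*(j - 2)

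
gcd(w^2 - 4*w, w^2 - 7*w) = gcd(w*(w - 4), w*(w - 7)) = w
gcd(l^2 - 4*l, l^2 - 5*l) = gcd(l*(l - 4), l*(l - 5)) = l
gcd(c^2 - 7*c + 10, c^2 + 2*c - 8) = c - 2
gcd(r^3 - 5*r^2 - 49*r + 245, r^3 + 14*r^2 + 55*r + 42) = r + 7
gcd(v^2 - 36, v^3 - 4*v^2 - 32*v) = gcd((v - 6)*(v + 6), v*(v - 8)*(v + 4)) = 1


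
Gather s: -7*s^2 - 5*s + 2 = -7*s^2 - 5*s + 2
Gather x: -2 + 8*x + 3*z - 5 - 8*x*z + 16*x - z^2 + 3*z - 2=x*(24 - 8*z) - z^2 + 6*z - 9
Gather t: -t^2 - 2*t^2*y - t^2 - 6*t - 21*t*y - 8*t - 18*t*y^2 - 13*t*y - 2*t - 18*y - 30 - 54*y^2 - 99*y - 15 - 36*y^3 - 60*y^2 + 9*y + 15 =t^2*(-2*y - 2) + t*(-18*y^2 - 34*y - 16) - 36*y^3 - 114*y^2 - 108*y - 30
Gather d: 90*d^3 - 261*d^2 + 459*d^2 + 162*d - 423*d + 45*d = 90*d^3 + 198*d^2 - 216*d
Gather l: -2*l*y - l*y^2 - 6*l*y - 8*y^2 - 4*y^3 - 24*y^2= l*(-y^2 - 8*y) - 4*y^3 - 32*y^2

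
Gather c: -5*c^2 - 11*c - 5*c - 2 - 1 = -5*c^2 - 16*c - 3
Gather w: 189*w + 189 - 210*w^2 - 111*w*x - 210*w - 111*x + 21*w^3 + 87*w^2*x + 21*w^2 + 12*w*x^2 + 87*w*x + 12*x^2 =21*w^3 + w^2*(87*x - 189) + w*(12*x^2 - 24*x - 21) + 12*x^2 - 111*x + 189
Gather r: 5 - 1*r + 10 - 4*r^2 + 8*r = -4*r^2 + 7*r + 15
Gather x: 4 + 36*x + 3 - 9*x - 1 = 27*x + 6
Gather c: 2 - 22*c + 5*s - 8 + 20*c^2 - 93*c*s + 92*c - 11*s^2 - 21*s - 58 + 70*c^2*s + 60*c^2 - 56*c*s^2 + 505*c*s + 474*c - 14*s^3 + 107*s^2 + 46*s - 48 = c^2*(70*s + 80) + c*(-56*s^2 + 412*s + 544) - 14*s^3 + 96*s^2 + 30*s - 112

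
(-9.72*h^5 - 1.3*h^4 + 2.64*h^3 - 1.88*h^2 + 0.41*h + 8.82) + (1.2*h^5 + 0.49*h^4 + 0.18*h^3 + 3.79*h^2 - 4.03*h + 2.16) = -8.52*h^5 - 0.81*h^4 + 2.82*h^3 + 1.91*h^2 - 3.62*h + 10.98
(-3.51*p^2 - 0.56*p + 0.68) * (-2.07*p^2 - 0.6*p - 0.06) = 7.2657*p^4 + 3.2652*p^3 - 0.861*p^2 - 0.3744*p - 0.0408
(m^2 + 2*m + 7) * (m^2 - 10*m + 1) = m^4 - 8*m^3 - 12*m^2 - 68*m + 7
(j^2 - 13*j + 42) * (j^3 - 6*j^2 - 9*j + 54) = j^5 - 19*j^4 + 111*j^3 - 81*j^2 - 1080*j + 2268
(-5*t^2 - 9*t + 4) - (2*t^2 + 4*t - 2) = -7*t^2 - 13*t + 6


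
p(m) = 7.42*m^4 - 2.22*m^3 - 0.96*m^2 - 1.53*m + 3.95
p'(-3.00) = -857.07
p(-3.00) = 660.86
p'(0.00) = -1.53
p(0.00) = 3.95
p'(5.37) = 4392.18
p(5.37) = 5794.50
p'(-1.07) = -43.46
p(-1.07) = 16.93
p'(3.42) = 1101.26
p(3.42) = 913.78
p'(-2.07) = -289.35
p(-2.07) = 158.93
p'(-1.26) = -69.06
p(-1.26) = 27.50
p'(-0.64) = -10.81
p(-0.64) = 6.36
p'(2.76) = 566.45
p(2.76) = 376.31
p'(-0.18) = -1.57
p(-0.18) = 4.22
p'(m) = 29.68*m^3 - 6.66*m^2 - 1.92*m - 1.53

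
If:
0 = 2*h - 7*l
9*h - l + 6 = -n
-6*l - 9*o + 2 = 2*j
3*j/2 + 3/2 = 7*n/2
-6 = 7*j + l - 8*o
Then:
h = -24087/33391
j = -11096/33391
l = -6882/33391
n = 9555/33391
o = 14474/33391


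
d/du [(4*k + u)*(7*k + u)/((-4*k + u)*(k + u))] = 2*k*(20*k^2 - 32*k*u - 7*u^2)/(16*k^4 + 24*k^3*u + k^2*u^2 - 6*k*u^3 + u^4)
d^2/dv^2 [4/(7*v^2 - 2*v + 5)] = 8*(-49*v^2 + 14*v + 4*(7*v - 1)^2 - 35)/(7*v^2 - 2*v + 5)^3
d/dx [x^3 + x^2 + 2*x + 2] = 3*x^2 + 2*x + 2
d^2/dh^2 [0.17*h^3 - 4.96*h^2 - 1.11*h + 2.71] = 1.02*h - 9.92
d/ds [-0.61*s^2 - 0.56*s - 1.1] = -1.22*s - 0.56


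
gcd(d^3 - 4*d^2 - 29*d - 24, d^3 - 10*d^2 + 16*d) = d - 8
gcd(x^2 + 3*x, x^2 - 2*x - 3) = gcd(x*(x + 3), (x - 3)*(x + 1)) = 1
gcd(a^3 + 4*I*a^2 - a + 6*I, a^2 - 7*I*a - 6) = a - I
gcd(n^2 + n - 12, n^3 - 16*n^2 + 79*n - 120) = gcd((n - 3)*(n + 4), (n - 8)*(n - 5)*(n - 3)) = n - 3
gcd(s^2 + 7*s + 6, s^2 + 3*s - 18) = s + 6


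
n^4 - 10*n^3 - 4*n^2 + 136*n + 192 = (n - 8)*(n - 6)*(n + 2)^2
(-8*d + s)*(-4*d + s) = 32*d^2 - 12*d*s + s^2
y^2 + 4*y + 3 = (y + 1)*(y + 3)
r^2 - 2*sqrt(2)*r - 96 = (r - 8*sqrt(2))*(r + 6*sqrt(2))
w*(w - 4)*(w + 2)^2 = w^4 - 12*w^2 - 16*w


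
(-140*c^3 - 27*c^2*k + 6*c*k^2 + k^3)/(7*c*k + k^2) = -20*c^2/k - c + k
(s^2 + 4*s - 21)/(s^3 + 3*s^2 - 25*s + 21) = 1/(s - 1)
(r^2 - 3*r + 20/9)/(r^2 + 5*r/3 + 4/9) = (9*r^2 - 27*r + 20)/(9*r^2 + 15*r + 4)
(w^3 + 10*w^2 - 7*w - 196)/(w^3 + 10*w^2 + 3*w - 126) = (w^2 + 3*w - 28)/(w^2 + 3*w - 18)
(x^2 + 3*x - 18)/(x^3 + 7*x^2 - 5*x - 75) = (x + 6)/(x^2 + 10*x + 25)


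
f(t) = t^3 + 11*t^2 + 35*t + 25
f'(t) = 3*t^2 + 22*t + 35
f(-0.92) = 1.33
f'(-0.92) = 17.30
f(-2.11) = -9.27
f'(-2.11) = 1.94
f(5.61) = 744.10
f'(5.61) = 252.84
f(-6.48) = -12.00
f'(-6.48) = 18.41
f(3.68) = 352.60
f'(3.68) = 156.59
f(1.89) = 137.19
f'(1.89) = 87.30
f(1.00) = 72.00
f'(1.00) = 60.00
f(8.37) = 1674.95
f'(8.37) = 429.31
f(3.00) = 256.00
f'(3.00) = 128.00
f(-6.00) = -5.00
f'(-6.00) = 11.00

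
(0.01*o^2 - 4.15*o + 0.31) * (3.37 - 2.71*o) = -0.0271*o^3 + 11.2802*o^2 - 14.8256*o + 1.0447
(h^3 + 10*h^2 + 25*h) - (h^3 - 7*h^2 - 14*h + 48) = 17*h^2 + 39*h - 48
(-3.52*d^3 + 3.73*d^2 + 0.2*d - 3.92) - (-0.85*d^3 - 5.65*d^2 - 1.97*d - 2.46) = -2.67*d^3 + 9.38*d^2 + 2.17*d - 1.46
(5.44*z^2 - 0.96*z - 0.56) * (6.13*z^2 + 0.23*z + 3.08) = 33.3472*z^4 - 4.6336*z^3 + 13.1016*z^2 - 3.0856*z - 1.7248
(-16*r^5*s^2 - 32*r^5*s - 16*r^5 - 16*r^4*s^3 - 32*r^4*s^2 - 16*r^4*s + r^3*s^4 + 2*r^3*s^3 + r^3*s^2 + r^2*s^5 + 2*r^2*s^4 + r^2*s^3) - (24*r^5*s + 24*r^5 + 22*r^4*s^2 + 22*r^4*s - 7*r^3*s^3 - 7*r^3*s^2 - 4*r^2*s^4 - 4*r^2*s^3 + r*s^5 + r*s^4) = -16*r^5*s^2 - 56*r^5*s - 40*r^5 - 16*r^4*s^3 - 54*r^4*s^2 - 38*r^4*s + r^3*s^4 + 9*r^3*s^3 + 8*r^3*s^2 + r^2*s^5 + 6*r^2*s^4 + 5*r^2*s^3 - r*s^5 - r*s^4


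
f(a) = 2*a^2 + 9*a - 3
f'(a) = 4*a + 9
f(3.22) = 46.72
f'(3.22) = 21.88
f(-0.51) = -7.07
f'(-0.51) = 6.96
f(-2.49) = -13.01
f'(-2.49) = -0.96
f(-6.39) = 21.15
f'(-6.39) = -16.56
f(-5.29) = 5.36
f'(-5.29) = -12.16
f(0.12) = -1.89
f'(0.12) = 9.48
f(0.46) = 1.56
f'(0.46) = 10.84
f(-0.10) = -3.88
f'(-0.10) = 8.60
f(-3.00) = -12.00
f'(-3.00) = -3.00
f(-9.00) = 78.00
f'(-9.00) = -27.00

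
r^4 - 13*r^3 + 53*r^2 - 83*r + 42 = (r - 7)*(r - 3)*(r - 2)*(r - 1)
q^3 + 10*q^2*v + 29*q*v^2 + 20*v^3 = (q + v)*(q + 4*v)*(q + 5*v)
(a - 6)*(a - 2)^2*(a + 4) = a^4 - 6*a^3 - 12*a^2 + 88*a - 96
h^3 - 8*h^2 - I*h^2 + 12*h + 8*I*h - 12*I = (h - 6)*(h - 2)*(h - I)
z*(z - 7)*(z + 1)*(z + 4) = z^4 - 2*z^3 - 31*z^2 - 28*z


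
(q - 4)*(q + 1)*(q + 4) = q^3 + q^2 - 16*q - 16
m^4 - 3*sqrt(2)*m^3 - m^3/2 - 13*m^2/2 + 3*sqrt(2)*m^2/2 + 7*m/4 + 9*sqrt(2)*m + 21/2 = (m - 2)*(m + 3/2)*(m - 7*sqrt(2)/2)*(m + sqrt(2)/2)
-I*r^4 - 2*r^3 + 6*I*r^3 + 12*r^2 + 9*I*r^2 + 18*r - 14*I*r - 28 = (r - 7)*(r + 2)*(r - 2*I)*(-I*r + I)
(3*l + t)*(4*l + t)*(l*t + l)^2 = 12*l^4*t^2 + 24*l^4*t + 12*l^4 + 7*l^3*t^3 + 14*l^3*t^2 + 7*l^3*t + l^2*t^4 + 2*l^2*t^3 + l^2*t^2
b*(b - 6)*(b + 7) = b^3 + b^2 - 42*b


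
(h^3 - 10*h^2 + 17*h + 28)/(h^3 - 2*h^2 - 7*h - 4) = (h - 7)/(h + 1)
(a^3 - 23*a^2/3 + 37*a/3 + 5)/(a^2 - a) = (3*a^3 - 23*a^2 + 37*a + 15)/(3*a*(a - 1))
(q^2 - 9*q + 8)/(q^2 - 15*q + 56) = (q - 1)/(q - 7)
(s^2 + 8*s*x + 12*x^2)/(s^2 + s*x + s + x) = (s^2 + 8*s*x + 12*x^2)/(s^2 + s*x + s + x)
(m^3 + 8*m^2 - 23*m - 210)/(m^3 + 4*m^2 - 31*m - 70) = (m + 6)/(m + 2)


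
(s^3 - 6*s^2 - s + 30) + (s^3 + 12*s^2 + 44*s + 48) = 2*s^3 + 6*s^2 + 43*s + 78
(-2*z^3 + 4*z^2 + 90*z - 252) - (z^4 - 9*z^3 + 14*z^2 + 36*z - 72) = -z^4 + 7*z^3 - 10*z^2 + 54*z - 180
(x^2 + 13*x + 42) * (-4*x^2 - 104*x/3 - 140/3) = -4*x^4 - 260*x^3/3 - 1996*x^2/3 - 6188*x/3 - 1960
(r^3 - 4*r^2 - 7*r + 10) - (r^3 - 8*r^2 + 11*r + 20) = 4*r^2 - 18*r - 10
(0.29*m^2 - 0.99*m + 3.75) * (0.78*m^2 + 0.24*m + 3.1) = 0.2262*m^4 - 0.7026*m^3 + 3.5864*m^2 - 2.169*m + 11.625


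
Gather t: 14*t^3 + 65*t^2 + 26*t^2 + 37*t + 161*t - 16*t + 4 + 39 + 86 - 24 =14*t^3 + 91*t^2 + 182*t + 105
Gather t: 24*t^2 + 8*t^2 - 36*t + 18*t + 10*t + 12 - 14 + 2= 32*t^2 - 8*t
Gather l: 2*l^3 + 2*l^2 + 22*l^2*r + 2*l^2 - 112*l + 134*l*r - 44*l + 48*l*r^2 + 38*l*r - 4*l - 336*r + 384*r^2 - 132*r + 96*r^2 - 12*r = 2*l^3 + l^2*(22*r + 4) + l*(48*r^2 + 172*r - 160) + 480*r^2 - 480*r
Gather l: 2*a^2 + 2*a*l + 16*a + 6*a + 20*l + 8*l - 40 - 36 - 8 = 2*a^2 + 22*a + l*(2*a + 28) - 84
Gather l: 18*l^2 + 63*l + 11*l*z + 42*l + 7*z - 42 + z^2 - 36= 18*l^2 + l*(11*z + 105) + z^2 + 7*z - 78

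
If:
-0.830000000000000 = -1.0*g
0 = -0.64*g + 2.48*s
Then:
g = 0.83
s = 0.21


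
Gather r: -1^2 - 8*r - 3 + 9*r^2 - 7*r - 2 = 9*r^2 - 15*r - 6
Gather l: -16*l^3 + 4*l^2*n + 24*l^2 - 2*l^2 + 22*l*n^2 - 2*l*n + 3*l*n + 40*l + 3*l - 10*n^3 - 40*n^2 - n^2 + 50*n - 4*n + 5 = -16*l^3 + l^2*(4*n + 22) + l*(22*n^2 + n + 43) - 10*n^3 - 41*n^2 + 46*n + 5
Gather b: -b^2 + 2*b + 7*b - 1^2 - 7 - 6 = -b^2 + 9*b - 14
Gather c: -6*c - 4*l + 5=-6*c - 4*l + 5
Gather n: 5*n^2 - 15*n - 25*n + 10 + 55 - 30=5*n^2 - 40*n + 35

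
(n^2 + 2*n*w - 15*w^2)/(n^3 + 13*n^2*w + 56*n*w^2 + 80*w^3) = (n - 3*w)/(n^2 + 8*n*w + 16*w^2)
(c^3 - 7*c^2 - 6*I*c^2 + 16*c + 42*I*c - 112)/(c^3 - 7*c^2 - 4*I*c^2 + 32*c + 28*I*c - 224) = (c + 2*I)/(c + 4*I)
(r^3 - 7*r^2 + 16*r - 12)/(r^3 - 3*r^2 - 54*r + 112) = (r^2 - 5*r + 6)/(r^2 - r - 56)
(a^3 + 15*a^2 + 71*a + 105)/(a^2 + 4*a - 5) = (a^2 + 10*a + 21)/(a - 1)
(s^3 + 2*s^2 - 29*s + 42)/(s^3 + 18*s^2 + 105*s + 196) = (s^2 - 5*s + 6)/(s^2 + 11*s + 28)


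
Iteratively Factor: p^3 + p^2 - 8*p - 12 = (p + 2)*(p^2 - p - 6) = (p + 2)^2*(p - 3)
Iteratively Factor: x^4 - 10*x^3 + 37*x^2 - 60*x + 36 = (x - 2)*(x^3 - 8*x^2 + 21*x - 18) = (x - 3)*(x - 2)*(x^2 - 5*x + 6) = (x - 3)^2*(x - 2)*(x - 2)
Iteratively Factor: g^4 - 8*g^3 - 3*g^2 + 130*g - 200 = (g + 4)*(g^3 - 12*g^2 + 45*g - 50) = (g - 5)*(g + 4)*(g^2 - 7*g + 10) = (g - 5)^2*(g + 4)*(g - 2)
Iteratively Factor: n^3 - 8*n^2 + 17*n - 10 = (n - 1)*(n^2 - 7*n + 10) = (n - 5)*(n - 1)*(n - 2)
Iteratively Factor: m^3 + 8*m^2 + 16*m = (m + 4)*(m^2 + 4*m) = m*(m + 4)*(m + 4)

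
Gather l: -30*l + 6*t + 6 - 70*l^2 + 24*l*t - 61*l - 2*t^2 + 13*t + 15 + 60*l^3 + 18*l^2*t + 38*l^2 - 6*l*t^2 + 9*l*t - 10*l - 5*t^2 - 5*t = 60*l^3 + l^2*(18*t - 32) + l*(-6*t^2 + 33*t - 101) - 7*t^2 + 14*t + 21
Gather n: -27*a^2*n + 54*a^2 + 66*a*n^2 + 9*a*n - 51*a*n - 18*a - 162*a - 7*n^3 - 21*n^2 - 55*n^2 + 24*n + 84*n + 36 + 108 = 54*a^2 - 180*a - 7*n^3 + n^2*(66*a - 76) + n*(-27*a^2 - 42*a + 108) + 144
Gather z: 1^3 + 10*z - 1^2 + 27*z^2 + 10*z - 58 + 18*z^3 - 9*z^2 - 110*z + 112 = 18*z^3 + 18*z^2 - 90*z + 54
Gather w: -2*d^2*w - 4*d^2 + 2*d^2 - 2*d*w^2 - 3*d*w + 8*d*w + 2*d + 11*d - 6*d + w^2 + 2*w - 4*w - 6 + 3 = -2*d^2 + 7*d + w^2*(1 - 2*d) + w*(-2*d^2 + 5*d - 2) - 3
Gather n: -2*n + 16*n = 14*n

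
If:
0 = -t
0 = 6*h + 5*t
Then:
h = 0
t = 0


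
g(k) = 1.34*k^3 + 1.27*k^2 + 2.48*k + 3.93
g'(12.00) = 611.84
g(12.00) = 2532.09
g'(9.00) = 350.96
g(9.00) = 1105.98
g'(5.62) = 143.72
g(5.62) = 295.84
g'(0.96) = 8.62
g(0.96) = 8.67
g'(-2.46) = 20.56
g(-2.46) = -14.43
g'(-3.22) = 35.98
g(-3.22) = -35.63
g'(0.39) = 4.08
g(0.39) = 5.17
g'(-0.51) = 2.23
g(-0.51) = 2.82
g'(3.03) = 47.08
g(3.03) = 60.38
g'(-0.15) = 2.19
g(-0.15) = 3.58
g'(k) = 4.02*k^2 + 2.54*k + 2.48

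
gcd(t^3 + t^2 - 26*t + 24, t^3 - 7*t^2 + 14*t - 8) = t^2 - 5*t + 4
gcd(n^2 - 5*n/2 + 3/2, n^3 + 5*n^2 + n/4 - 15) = n - 3/2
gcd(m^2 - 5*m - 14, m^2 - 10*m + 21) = m - 7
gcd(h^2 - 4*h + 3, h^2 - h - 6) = h - 3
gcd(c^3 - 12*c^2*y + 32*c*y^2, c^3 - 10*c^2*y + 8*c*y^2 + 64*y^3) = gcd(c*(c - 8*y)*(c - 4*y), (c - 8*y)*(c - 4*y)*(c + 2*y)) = c^2 - 12*c*y + 32*y^2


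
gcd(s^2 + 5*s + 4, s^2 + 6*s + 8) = s + 4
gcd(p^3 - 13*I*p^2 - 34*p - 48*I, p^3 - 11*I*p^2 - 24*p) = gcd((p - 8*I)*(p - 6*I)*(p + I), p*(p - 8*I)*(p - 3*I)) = p - 8*I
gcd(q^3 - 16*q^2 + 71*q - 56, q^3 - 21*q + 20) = q - 1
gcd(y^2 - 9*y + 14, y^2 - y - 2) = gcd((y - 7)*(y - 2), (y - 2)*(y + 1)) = y - 2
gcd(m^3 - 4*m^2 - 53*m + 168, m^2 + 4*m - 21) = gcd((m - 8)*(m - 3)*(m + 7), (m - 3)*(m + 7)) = m^2 + 4*m - 21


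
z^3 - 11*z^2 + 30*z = z*(z - 6)*(z - 5)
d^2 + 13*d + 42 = (d + 6)*(d + 7)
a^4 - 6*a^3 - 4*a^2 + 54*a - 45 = (a - 5)*(a - 3)*(a - 1)*(a + 3)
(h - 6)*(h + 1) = h^2 - 5*h - 6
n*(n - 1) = n^2 - n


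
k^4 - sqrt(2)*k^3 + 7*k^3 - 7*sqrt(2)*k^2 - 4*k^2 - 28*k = k*(k + 7)*(k - 2*sqrt(2))*(k + sqrt(2))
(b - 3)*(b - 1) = b^2 - 4*b + 3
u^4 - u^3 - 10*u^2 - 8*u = u*(u - 4)*(u + 1)*(u + 2)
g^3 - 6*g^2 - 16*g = g*(g - 8)*(g + 2)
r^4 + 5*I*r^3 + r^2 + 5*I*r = r*(r - I)*(r + I)*(r + 5*I)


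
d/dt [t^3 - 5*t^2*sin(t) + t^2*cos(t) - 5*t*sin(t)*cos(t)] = -t^2*sin(t) - 5*t^2*cos(t) + 3*t^2 - 10*t*sin(t) + 2*t*cos(t) - 5*t*cos(2*t) - 5*sin(2*t)/2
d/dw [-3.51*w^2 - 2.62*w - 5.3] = -7.02*w - 2.62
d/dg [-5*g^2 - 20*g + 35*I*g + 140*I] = -10*g - 20 + 35*I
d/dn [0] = 0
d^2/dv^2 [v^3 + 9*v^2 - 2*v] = 6*v + 18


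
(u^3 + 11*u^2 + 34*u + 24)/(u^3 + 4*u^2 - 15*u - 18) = (u + 4)/(u - 3)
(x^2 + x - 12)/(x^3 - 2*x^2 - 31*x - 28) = (x - 3)/(x^2 - 6*x - 7)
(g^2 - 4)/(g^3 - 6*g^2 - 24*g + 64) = (g + 2)/(g^2 - 4*g - 32)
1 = 1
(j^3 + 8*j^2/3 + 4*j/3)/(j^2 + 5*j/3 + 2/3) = j*(j + 2)/(j + 1)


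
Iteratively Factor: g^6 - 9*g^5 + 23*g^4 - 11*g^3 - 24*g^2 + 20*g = (g - 2)*(g^5 - 7*g^4 + 9*g^3 + 7*g^2 - 10*g) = (g - 2)*(g - 1)*(g^4 - 6*g^3 + 3*g^2 + 10*g) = (g - 2)*(g - 1)*(g + 1)*(g^3 - 7*g^2 + 10*g) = (g - 2)^2*(g - 1)*(g + 1)*(g^2 - 5*g) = (g - 5)*(g - 2)^2*(g - 1)*(g + 1)*(g)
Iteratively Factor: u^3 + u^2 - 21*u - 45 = (u + 3)*(u^2 - 2*u - 15) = (u - 5)*(u + 3)*(u + 3)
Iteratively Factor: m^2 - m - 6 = (m - 3)*(m + 2)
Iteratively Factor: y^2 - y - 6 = (y - 3)*(y + 2)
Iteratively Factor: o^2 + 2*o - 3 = (o - 1)*(o + 3)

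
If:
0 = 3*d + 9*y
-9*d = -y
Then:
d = 0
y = 0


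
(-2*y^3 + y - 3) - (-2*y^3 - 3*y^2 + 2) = 3*y^2 + y - 5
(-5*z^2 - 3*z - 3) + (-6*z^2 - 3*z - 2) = -11*z^2 - 6*z - 5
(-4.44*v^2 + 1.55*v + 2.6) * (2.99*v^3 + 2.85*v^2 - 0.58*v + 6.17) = -13.2756*v^5 - 8.0195*v^4 + 14.7667*v^3 - 20.8838*v^2 + 8.0555*v + 16.042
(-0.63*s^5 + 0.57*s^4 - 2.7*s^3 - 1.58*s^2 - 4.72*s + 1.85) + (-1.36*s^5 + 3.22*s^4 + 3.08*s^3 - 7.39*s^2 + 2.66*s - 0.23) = -1.99*s^5 + 3.79*s^4 + 0.38*s^3 - 8.97*s^2 - 2.06*s + 1.62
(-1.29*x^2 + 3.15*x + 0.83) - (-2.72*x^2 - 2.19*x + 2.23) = 1.43*x^2 + 5.34*x - 1.4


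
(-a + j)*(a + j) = -a^2 + j^2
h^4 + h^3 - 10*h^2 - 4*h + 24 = (h - 2)^2*(h + 2)*(h + 3)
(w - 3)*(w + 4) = w^2 + w - 12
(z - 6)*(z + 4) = z^2 - 2*z - 24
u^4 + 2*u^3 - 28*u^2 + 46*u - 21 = (u - 3)*(u - 1)^2*(u + 7)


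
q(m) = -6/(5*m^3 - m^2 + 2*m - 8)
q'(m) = -6*(-15*m^2 + 2*m - 2)/(5*m^3 - m^2 + 2*m - 8)^2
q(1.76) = -0.30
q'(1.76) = 0.70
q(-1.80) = 0.14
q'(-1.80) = 0.17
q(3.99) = -0.02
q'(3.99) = 0.02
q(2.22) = -0.13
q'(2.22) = 0.20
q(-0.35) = 0.66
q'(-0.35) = 0.33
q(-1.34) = 0.24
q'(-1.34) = 0.32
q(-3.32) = 0.03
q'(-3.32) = 0.02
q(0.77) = 1.26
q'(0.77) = 2.47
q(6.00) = -0.00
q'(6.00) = 0.00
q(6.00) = -0.00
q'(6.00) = 0.00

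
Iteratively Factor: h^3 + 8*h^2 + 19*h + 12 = (h + 1)*(h^2 + 7*h + 12) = (h + 1)*(h + 3)*(h + 4)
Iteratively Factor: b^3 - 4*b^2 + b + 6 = (b + 1)*(b^2 - 5*b + 6) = (b - 3)*(b + 1)*(b - 2)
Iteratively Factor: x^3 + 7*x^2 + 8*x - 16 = (x - 1)*(x^2 + 8*x + 16) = (x - 1)*(x + 4)*(x + 4)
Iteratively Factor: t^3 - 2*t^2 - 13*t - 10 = (t + 1)*(t^2 - 3*t - 10) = (t + 1)*(t + 2)*(t - 5)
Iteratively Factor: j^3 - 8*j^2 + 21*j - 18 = (j - 3)*(j^2 - 5*j + 6) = (j - 3)^2*(j - 2)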